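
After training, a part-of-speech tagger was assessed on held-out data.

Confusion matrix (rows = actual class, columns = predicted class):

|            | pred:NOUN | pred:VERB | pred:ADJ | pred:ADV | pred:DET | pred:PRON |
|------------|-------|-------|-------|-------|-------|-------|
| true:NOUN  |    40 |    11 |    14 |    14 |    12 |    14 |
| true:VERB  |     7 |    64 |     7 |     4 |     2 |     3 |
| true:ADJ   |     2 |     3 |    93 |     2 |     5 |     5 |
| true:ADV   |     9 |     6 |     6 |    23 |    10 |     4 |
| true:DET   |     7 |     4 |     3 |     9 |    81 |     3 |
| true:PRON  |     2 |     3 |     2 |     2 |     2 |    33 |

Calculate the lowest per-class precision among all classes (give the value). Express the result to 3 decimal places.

Per-class precision (TP/(TP+FP)):
  NOUN: TP=40, FP=7+2+9+7+2=27 → 40/67 = 0.5970
  VERB: TP=64, FP=11+3+6+4+3=27 → 64/91 = 0.7033
  ADJ: TP=93, FP=14+7+6+3+2=32 → 93/125 = 0.7440
  ADV: TP=23, FP=14+4+2+9+2=31 → 23/54 = 0.4259
  DET: TP=81, FP=12+2+5+10+2=31 → 81/112 = 0.7232
  PRON: TP=33, FP=14+3+5+4+3=29 → 33/62 = 0.5323
Lowest is class 'ADV' with precision = 0.426.

0.426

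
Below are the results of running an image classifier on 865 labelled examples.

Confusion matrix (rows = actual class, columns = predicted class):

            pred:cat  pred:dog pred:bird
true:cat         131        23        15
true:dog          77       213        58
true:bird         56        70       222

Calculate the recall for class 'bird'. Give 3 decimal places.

Take TP from the diagonal, FP from the rest of the 'bird' prediction marginal, FN from the rest of the 'bird' actual marginal.
recall = TP/(TP+FN).
bird: TP=222, FN=56+70=126 → 222/348 = 0.6379

0.638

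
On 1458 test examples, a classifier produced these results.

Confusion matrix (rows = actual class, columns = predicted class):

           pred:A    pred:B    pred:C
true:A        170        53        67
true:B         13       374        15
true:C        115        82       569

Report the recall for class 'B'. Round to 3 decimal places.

0.930

Take TP from the diagonal, FP from the rest of the 'B' prediction marginal, FN from the rest of the 'B' actual marginal.
recall = TP/(TP+FN).
B: TP=374, FN=13+15=28 → 374/402 = 0.9303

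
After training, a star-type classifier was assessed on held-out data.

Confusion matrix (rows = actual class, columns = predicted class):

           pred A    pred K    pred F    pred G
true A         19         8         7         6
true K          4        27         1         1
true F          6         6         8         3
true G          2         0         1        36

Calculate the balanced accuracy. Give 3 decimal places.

Balanced accuracy = mean of per-class recall.
  A: recall = 19/40 = 0.4750
  K: recall = 27/33 = 0.8182
  F: recall = 8/23 = 0.3478
  G: recall = 36/39 = 0.9231
Mean = (0.4750 + 0.8182 + 0.3478 + 0.9231) / 4 = 0.641

0.641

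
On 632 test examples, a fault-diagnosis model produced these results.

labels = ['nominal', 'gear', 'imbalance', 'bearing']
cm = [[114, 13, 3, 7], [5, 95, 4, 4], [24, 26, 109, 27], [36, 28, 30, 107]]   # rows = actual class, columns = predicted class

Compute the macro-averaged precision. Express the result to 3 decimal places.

Per-class precision (TP/(TP+FP)):
  nominal: TP=114, FP=5+24+36=65 → 114/179 = 0.6369
  gear: TP=95, FP=13+26+28=67 → 95/162 = 0.5864
  imbalance: TP=109, FP=3+4+30=37 → 109/146 = 0.7466
  bearing: TP=107, FP=7+4+27=38 → 107/145 = 0.7379
Macro-precision = mean = (0.6369 + 0.5864 + 0.7466 + 0.7379) / 4 = 0.677

0.677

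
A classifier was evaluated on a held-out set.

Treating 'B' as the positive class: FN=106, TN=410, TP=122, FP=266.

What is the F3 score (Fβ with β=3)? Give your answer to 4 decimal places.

0.5000

Fβ = (1+β²)·TP / ((1+β²)·TP + β²·FN + FP), with β²=9
= 10·122 / (10·122 + 9·106 + 266) = 0.5000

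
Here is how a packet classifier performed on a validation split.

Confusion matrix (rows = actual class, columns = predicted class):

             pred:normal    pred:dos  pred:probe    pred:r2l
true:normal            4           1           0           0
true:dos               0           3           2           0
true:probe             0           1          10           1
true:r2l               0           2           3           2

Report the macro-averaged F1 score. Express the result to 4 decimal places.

0.6324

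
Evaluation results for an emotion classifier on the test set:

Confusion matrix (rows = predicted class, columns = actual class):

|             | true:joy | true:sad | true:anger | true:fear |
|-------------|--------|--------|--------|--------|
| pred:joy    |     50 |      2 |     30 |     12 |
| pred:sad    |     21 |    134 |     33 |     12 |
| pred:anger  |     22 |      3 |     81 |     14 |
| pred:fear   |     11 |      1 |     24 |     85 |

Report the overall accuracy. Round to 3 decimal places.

0.654

Accuracy = trace / total = (50+134+81+85=350) / 535 = 350/535 = 0.654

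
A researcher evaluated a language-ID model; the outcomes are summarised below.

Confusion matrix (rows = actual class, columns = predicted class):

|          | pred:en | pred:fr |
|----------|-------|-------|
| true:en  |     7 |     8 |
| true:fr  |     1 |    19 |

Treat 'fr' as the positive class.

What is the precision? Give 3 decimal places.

Precision = TP/(TP+FP) = 19/(19+8) = 19/27 = 0.704

0.704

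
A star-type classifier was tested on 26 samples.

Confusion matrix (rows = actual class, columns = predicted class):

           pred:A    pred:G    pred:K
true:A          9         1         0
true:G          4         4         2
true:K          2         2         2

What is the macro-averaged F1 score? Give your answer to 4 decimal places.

Per-class F1 score (2·TP/(2·TP+FP+FN)):
  A: TP=9, FP=4+2=6, FN=1+0=1 → 18/25 = 0.72000
  G: TP=4, FP=1+2=3, FN=4+2=6 → 8/17 = 0.47059
  K: TP=2, FP=0+2=2, FN=2+2=4 → 4/10 = 0.40000
Macro-F1 score = mean = (0.72000 + 0.47059 + 0.40000) / 3 = 0.5302

0.5302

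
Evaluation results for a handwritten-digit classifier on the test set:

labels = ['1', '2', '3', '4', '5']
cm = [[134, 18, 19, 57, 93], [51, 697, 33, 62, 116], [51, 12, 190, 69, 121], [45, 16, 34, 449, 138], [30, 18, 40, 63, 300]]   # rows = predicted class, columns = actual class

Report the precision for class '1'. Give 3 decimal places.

One-vs-rest for '1': TP = diagonal; FP = other classes predicted '1'; FN = '1' predicted as other.
precision = TP/(TP+FP).
1: TP=134, FP=18+19+57+93=187 → 134/321 = 0.4174

0.417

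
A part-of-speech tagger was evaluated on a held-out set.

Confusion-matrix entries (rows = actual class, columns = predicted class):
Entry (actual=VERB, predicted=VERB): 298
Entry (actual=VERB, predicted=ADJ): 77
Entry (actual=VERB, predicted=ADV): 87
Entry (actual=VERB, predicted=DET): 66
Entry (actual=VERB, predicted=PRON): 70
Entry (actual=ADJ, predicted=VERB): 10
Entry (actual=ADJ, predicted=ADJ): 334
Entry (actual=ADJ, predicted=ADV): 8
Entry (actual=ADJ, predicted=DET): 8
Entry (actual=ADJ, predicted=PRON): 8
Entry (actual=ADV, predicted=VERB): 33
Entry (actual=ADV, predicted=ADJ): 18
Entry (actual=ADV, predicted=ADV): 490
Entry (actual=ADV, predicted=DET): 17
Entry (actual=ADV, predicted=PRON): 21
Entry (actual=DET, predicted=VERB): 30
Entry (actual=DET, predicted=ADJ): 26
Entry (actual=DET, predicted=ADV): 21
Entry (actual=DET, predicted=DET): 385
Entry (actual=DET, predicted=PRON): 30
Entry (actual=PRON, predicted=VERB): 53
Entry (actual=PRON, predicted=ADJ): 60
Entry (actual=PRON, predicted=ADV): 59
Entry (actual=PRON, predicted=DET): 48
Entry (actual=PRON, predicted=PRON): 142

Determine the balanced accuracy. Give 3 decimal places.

0.685

Balanced accuracy = mean of per-class recall.
  VERB: recall = 298/598 = 0.4983
  ADJ: recall = 334/368 = 0.9076
  ADV: recall = 490/579 = 0.8463
  DET: recall = 385/492 = 0.7825
  PRON: recall = 142/362 = 0.3923
Mean = (0.4983 + 0.9076 + 0.8463 + 0.7825 + 0.3923) / 5 = 0.685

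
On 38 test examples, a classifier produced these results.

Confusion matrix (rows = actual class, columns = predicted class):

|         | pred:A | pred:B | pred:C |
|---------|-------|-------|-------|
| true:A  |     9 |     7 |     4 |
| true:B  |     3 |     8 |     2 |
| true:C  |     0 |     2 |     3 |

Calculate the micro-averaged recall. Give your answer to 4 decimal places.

0.5263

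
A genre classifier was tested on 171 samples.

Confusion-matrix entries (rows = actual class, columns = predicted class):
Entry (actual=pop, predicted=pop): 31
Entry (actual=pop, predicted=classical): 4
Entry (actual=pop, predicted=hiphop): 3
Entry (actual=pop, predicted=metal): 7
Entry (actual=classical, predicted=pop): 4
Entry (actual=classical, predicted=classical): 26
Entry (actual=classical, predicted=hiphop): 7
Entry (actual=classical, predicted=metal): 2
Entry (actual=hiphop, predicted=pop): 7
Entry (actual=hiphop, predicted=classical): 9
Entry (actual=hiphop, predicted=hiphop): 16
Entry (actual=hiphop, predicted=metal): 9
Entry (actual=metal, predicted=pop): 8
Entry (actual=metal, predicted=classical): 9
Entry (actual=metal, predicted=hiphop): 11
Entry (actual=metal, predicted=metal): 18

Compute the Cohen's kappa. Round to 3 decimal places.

Observed agreement pₒ = trace/N = 91/171 = 0.5322
Expected agreement pₑ = Σ (rowᵢ·colᵢ)/N² = (45·50 + 39·48 + 41·37 + 46·36)/171² = 0.2495
κ = (pₒ − pₑ)/(1 − pₑ) = (0.5322 − 0.2495)/(1 − 0.2495) = 0.377

0.377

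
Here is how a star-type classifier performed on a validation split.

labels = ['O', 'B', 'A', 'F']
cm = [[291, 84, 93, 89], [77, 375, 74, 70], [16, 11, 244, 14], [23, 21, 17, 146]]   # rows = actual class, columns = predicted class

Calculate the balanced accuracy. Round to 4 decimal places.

0.6783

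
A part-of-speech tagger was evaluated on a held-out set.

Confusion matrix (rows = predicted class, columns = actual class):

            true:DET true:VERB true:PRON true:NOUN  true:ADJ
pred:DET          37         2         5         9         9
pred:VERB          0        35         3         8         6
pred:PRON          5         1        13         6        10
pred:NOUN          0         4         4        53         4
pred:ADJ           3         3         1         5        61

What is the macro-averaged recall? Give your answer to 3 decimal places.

0.686

Per-class recall (TP/(TP+FN)):
  DET: TP=37, FN=0+5+0+3=8 → 37/45 = 0.8222
  VERB: TP=35, FN=2+1+4+3=10 → 35/45 = 0.7778
  PRON: TP=13, FN=5+3+4+1=13 → 13/26 = 0.5000
  NOUN: TP=53, FN=9+8+6+5=28 → 53/81 = 0.6543
  ADJ: TP=61, FN=9+6+10+4=29 → 61/90 = 0.6778
Macro-recall = mean = (0.8222 + 0.7778 + 0.5000 + 0.6543 + 0.6778) / 5 = 0.686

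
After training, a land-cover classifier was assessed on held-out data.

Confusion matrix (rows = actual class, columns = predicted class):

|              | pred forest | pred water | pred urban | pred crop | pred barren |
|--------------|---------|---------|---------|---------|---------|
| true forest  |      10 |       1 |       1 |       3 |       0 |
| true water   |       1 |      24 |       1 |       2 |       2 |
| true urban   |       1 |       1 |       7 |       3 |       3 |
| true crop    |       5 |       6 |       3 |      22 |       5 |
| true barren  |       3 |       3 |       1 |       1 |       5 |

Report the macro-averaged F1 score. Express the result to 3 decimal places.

0.556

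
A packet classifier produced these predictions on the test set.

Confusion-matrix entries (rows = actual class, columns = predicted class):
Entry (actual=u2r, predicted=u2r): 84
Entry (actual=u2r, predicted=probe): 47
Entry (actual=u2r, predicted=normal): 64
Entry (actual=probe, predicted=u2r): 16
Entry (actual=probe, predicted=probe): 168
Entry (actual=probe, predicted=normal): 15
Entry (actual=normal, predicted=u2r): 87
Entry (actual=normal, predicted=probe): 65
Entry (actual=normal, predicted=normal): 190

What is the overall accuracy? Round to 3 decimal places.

Accuracy = trace / total = (84+168+190=442) / 736 = 442/736 = 0.601

0.601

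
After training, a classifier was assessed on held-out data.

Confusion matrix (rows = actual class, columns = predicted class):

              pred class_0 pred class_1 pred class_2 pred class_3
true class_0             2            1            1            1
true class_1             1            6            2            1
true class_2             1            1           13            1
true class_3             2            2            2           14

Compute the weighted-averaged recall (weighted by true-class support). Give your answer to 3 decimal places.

Per-class recall (TP/(TP+FN)):
  class_0: TP=2, FN=1+1+1=3 → 2/5 = 0.4000
  class_1: TP=6, FN=1+2+1=4 → 6/10 = 0.6000
  class_2: TP=13, FN=1+1+1=3 → 13/16 = 0.8125
  class_3: TP=14, FN=2+2+2=6 → 14/20 = 0.7000
Weighted-recall = Σ (supportᵢ/N)·recallᵢ with N=51: (5/51)·0.4000 + (10/51)·0.6000 + (16/51)·0.8125 + (20/51)·0.7000 = 0.686

0.686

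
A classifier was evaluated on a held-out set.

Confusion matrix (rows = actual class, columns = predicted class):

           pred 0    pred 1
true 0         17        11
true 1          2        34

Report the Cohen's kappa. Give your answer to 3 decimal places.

0.572

Observed agreement pₒ = trace/N = 51/64 = 0.7969
Expected agreement pₑ = Σ (rowᵢ·colᵢ)/N² = (28·19 + 36·45)/64² = 0.5254
κ = (pₒ − pₑ)/(1 − pₑ) = (0.7969 − 0.5254)/(1 − 0.5254) = 0.572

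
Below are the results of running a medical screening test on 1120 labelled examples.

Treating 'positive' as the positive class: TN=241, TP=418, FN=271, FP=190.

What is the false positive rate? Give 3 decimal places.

0.441

FPR = FP/(FP+TN) = 190/(190+241) = 0.441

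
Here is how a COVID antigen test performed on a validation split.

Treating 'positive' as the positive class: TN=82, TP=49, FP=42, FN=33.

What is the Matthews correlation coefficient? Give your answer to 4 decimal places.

MCC = (TP·TN − FP·FN) / √((TP+FP)(TP+FN)(TN+FP)(TN+FN))
Numerator = 49·82 − 42·33 = 2632
Denominator = √(91·82·124·115) = √106408120 = 10315.4312
MCC = 2632 / 10315.4312 = 0.2552

0.2552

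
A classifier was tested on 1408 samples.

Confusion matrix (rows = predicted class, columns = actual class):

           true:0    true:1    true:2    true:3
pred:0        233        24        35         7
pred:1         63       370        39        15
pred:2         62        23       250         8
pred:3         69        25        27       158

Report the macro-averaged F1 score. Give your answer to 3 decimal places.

Per-class F1 score (2·TP/(2·TP+FP+FN)):
  0: TP=233, FP=24+35+7=66, FN=63+62+69=194 → 466/726 = 0.6419
  1: TP=370, FP=63+39+15=117, FN=24+23+25=72 → 740/929 = 0.7966
  2: TP=250, FP=62+23+8=93, FN=35+39+27=101 → 500/694 = 0.7205
  3: TP=158, FP=69+25+27=121, FN=7+15+8=30 → 316/467 = 0.6767
Macro-F1 score = mean = (0.6419 + 0.7966 + 0.7205 + 0.6767) / 4 = 0.709

0.709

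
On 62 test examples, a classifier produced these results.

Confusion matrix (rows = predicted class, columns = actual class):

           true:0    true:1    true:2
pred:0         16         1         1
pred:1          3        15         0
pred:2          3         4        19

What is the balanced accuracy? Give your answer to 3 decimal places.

0.809

Balanced accuracy = mean of per-class recall.
  0: recall = 16/22 = 0.7273
  1: recall = 15/20 = 0.7500
  2: recall = 19/20 = 0.9500
Mean = (0.7273 + 0.7500 + 0.9500) / 3 = 0.809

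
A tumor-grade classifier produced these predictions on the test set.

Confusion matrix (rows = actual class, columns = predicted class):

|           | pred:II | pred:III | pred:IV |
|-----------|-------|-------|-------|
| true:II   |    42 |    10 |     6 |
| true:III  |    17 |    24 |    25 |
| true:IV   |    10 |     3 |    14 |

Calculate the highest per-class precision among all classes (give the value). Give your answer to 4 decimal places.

0.6486

Per-class precision (TP/(TP+FP)):
  II: TP=42, FP=17+10=27 → 42/69 = 0.60870
  III: TP=24, FP=10+3=13 → 24/37 = 0.64865
  IV: TP=14, FP=6+25=31 → 14/45 = 0.31111
Highest is class 'III' with precision = 0.6486.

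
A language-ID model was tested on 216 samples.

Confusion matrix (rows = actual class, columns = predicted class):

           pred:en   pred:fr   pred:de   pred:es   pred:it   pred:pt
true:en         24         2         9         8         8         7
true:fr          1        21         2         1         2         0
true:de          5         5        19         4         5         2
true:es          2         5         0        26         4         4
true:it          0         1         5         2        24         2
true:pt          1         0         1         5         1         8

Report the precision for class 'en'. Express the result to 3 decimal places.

Take TP from the diagonal, FP from the rest of the 'en' prediction marginal, FN from the rest of the 'en' actual marginal.
precision = TP/(TP+FP).
en: TP=24, FP=1+5+2+0+1=9 → 24/33 = 0.7273

0.727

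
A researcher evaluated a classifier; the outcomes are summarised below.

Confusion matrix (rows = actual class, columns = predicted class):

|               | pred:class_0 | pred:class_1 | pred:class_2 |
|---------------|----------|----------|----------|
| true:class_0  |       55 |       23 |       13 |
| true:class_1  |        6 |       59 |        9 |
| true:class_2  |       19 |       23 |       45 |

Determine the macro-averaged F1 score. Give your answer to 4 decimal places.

Per-class F1 score (2·TP/(2·TP+FP+FN)):
  class_0: TP=55, FP=6+19=25, FN=23+13=36 → 110/171 = 0.64327
  class_1: TP=59, FP=23+23=46, FN=6+9=15 → 118/179 = 0.65922
  class_2: TP=45, FP=13+9=22, FN=19+23=42 → 90/154 = 0.58442
Macro-F1 score = mean = (0.64327 + 0.65922 + 0.58442) / 3 = 0.6290

0.6290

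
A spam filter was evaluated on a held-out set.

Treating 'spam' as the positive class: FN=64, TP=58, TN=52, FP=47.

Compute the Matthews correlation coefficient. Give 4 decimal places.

MCC = (TP·TN − FP·FN) / √((TP+FP)(TP+FN)(TN+FP)(TN+FN))
Numerator = 58·52 − 47·64 = 8
Denominator = √(105·122·99·116) = √147110040 = 12128.8928
MCC = 8 / 12128.8928 = 0.0007

0.0007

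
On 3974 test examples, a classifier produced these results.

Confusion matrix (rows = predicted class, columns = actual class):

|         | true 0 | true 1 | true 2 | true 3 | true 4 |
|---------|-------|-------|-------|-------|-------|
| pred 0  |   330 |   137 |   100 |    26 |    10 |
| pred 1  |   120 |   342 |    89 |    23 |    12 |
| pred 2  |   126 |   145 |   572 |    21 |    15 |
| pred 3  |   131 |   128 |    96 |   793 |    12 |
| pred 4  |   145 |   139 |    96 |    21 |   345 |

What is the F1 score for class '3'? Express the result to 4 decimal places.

Take TP from the diagonal, FP from the rest of the '3' prediction marginal, FN from the rest of the '3' actual marginal.
F1 score = 2·TP/(2·TP+FP+FN).
3: TP=793, FP=131+128+96+12=367, FN=26+23+21+21=91 → 1586/2044 = 0.77593

0.7759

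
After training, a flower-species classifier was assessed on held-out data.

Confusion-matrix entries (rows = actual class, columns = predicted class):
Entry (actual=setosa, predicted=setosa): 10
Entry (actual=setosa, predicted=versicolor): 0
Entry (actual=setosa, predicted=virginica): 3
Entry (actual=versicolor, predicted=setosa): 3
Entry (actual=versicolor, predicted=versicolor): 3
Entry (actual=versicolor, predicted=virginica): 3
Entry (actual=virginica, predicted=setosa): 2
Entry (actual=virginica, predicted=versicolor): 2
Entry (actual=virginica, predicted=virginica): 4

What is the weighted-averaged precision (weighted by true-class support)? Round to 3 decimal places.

Per-class precision (TP/(TP+FP)):
  setosa: TP=10, FP=3+2=5 → 10/15 = 0.6667
  versicolor: TP=3, FP=0+2=2 → 3/5 = 0.6000
  virginica: TP=4, FP=3+3=6 → 4/10 = 0.4000
Weighted-precision = Σ (supportᵢ/N)·precisionᵢ with N=30: (13/30)·0.6667 + (9/30)·0.6000 + (8/30)·0.4000 = 0.576

0.576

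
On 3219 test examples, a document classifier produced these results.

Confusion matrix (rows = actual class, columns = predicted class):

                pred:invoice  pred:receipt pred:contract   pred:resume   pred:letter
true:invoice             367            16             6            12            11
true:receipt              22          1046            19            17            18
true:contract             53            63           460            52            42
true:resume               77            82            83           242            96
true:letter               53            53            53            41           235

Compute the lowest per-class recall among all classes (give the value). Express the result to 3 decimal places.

0.417

Per-class recall (TP/(TP+FN)):
  invoice: TP=367, FN=16+6+12+11=45 → 367/412 = 0.8908
  receipt: TP=1046, FN=22+19+17+18=76 → 1046/1122 = 0.9323
  contract: TP=460, FN=53+63+52+42=210 → 460/670 = 0.6866
  resume: TP=242, FN=77+82+83+96=338 → 242/580 = 0.4172
  letter: TP=235, FN=53+53+53+41=200 → 235/435 = 0.5402
Lowest is class 'resume' with recall = 0.417.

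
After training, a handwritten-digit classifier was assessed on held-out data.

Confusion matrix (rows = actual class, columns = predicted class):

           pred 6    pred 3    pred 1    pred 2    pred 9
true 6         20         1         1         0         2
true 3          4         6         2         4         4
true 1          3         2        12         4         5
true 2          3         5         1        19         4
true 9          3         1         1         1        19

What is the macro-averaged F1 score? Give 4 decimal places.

0.5760

Per-class F1 score (2·TP/(2·TP+FP+FN)):
  6: TP=20, FP=4+3+3+3=13, FN=1+1+0+2=4 → 40/57 = 0.70175
  3: TP=6, FP=1+2+5+1=9, FN=4+2+4+4=14 → 12/35 = 0.34286
  1: TP=12, FP=1+2+1+1=5, FN=3+2+4+5=14 → 24/43 = 0.55814
  2: TP=19, FP=0+4+4+1=9, FN=3+5+1+4=13 → 38/60 = 0.63333
  9: TP=19, FP=2+4+5+4=15, FN=3+1+1+1=6 → 38/59 = 0.64407
Macro-F1 score = mean = (0.70175 + 0.34286 + 0.55814 + 0.63333 + 0.64407) / 5 = 0.5760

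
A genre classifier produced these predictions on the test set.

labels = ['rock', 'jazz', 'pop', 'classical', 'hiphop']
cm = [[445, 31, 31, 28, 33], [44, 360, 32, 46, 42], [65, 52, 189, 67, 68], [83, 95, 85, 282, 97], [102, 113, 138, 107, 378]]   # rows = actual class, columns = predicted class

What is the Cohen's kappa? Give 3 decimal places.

0.435

Observed agreement pₒ = trace/N = 1654/3013 = 0.5490
Expected agreement pₑ = Σ (rowᵢ·colᵢ)/N² = (568·739 + 524·651 + 441·475 + 642·530 + 838·618)/3013² = 0.2014
κ = (pₒ − pₑ)/(1 − pₑ) = (0.5490 − 0.2014)/(1 − 0.2014) = 0.435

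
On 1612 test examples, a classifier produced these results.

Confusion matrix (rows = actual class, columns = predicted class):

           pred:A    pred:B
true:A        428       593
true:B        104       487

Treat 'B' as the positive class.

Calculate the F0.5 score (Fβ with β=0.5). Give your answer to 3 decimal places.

0.496

Fβ = (1+β²)·TP / ((1+β²)·TP + β²·FN + FP), with β²=1/4
= 1.25·487 / (1.25·487 + 0.25·104 + 593) = 0.496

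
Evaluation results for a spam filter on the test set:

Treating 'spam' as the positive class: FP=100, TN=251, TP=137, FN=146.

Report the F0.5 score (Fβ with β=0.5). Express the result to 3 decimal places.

Fβ = (1+β²)·TP / ((1+β²)·TP + β²·FN + FP), with β²=1/4
= 1.25·137 / (1.25·137 + 0.25·146 + 100) = 0.556

0.556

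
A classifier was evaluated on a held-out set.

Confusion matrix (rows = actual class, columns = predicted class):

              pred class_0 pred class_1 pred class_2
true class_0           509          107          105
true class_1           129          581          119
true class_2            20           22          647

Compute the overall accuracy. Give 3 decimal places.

0.776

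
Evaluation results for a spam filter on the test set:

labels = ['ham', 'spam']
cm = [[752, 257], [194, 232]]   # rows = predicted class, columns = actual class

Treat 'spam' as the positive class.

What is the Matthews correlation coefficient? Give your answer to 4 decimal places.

MCC = (TP·TN − FP·FN) / √((TP+FP)(TP+FN)(TN+FP)(TN+FN))
Numerator = 232·752 − 194·257 = 124606
Denominator = √(426·489·946·1009) = √198838629396 = 445913.2532
MCC = 124606 / 445913.2532 = 0.2794

0.2794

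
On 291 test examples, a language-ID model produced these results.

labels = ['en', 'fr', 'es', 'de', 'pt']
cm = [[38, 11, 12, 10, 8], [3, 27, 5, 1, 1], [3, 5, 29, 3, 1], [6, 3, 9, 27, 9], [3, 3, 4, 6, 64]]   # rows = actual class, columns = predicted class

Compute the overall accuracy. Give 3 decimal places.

0.636

Accuracy = trace / total = (38+27+29+27+64=185) / 291 = 185/291 = 0.636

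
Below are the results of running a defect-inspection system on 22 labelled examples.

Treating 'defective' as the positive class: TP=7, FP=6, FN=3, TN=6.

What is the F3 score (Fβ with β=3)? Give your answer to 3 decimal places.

0.680

Fβ = (1+β²)·TP / ((1+β²)·TP + β²·FN + FP), with β²=9
= 10·7 / (10·7 + 9·3 + 6) = 0.680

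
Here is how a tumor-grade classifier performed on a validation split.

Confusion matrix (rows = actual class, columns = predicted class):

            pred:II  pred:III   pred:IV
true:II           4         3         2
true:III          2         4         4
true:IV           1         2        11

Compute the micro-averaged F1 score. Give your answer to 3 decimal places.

0.576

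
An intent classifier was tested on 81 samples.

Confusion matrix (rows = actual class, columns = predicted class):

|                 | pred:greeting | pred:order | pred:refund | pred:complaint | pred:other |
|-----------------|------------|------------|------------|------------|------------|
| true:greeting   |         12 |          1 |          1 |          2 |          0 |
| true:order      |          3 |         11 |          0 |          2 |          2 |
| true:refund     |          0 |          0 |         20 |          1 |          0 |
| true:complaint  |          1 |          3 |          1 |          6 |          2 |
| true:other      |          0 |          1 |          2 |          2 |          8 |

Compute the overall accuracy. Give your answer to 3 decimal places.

Accuracy = trace / total = (12+11+20+6+8=57) / 81 = 57/81 = 0.704

0.704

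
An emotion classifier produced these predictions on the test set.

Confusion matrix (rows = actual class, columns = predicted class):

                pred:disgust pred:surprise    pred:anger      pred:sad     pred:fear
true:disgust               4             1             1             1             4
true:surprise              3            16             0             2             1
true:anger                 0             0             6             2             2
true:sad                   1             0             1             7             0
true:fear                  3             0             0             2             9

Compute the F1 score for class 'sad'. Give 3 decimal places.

One-vs-rest for 'sad': TP = diagonal; FP = other classes predicted 'sad'; FN = 'sad' predicted as other.
F1 score = 2·TP/(2·TP+FP+FN).
sad: TP=7, FP=1+2+2+2=7, FN=1+0+1+0=2 → 14/23 = 0.6087

0.609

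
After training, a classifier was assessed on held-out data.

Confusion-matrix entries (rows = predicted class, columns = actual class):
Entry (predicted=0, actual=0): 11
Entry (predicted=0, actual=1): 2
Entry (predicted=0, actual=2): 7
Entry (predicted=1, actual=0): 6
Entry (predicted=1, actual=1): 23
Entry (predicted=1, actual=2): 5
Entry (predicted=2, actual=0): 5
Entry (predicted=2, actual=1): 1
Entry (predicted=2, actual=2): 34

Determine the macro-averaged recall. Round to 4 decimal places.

Per-class recall (TP/(TP+FN)):
  0: TP=11, FN=6+5=11 → 11/22 = 0.50000
  1: TP=23, FN=2+1=3 → 23/26 = 0.88462
  2: TP=34, FN=7+5=12 → 34/46 = 0.73913
Macro-recall = mean = (0.50000 + 0.88462 + 0.73913) / 3 = 0.7079

0.7079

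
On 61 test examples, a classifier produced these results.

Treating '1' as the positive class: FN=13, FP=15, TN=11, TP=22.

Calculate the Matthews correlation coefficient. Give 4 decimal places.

MCC = (TP·TN − FP·FN) / √((TP+FP)(TP+FN)(TN+FP)(TN+FN))
Numerator = 22·11 − 15·13 = 47
Denominator = √(37·35·26·24) = √808080 = 898.9327
MCC = 47 / 898.9327 = 0.0523

0.0523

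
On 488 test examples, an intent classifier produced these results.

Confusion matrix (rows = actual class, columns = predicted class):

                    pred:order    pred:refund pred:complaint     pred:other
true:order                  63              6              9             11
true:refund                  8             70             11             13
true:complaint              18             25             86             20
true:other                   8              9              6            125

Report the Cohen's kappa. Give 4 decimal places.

0.6021

Observed agreement pₒ = trace/N = 344/488 = 0.70492
Expected agreement pₑ = Σ (rowᵢ·colᵢ)/N² = (89·97 + 102·110 + 149·112 + 148·169)/488² = 0.25847
κ = (pₒ − pₑ)/(1 − pₑ) = (0.70492 − 0.25847)/(1 − 0.25847) = 0.6021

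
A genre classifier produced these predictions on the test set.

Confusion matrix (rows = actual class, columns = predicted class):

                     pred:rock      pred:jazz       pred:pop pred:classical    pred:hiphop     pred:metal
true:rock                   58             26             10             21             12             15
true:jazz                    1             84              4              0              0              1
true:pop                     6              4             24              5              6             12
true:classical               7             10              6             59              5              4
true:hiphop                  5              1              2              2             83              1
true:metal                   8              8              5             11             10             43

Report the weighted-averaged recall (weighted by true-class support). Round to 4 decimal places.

Per-class recall (TP/(TP+FN)):
  rock: TP=58, FN=26+10+21+12+15=84 → 58/142 = 0.40845
  jazz: TP=84, FN=1+4+0+0+1=6 → 84/90 = 0.93333
  pop: TP=24, FN=6+4+5+6+12=33 → 24/57 = 0.42105
  classical: TP=59, FN=7+10+6+5+4=32 → 59/91 = 0.64835
  hiphop: TP=83, FN=5+1+2+2+1=11 → 83/94 = 0.88298
  metal: TP=43, FN=8+8+5+11+10=42 → 43/85 = 0.50588
Weighted-recall = Σ (supportᵢ/N)·recallᵢ with N=559: (142/559)·0.40845 + (90/559)·0.93333 + (57/559)·0.42105 + (91/559)·0.64835 + (94/559)·0.88298 + (85/559)·0.50588 = 0.6279

0.6279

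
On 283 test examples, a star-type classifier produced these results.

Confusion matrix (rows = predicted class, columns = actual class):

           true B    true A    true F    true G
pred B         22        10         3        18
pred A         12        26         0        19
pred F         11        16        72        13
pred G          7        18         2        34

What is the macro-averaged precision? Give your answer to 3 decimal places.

0.518

Per-class precision (TP/(TP+FP)):
  B: TP=22, FP=10+3+18=31 → 22/53 = 0.4151
  A: TP=26, FP=12+0+19=31 → 26/57 = 0.4561
  F: TP=72, FP=11+16+13=40 → 72/112 = 0.6429
  G: TP=34, FP=7+18+2=27 → 34/61 = 0.5574
Macro-precision = mean = (0.4151 + 0.4561 + 0.6429 + 0.5574) / 4 = 0.518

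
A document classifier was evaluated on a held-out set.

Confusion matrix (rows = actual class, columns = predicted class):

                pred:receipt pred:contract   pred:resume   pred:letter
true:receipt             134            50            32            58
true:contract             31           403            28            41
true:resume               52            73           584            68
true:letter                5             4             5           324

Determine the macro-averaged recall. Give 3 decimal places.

0.750

Per-class recall (TP/(TP+FN)):
  receipt: TP=134, FN=50+32+58=140 → 134/274 = 0.4891
  contract: TP=403, FN=31+28+41=100 → 403/503 = 0.8012
  resume: TP=584, FN=52+73+68=193 → 584/777 = 0.7516
  letter: TP=324, FN=5+4+5=14 → 324/338 = 0.9586
Macro-recall = mean = (0.4891 + 0.8012 + 0.7516 + 0.9586) / 4 = 0.750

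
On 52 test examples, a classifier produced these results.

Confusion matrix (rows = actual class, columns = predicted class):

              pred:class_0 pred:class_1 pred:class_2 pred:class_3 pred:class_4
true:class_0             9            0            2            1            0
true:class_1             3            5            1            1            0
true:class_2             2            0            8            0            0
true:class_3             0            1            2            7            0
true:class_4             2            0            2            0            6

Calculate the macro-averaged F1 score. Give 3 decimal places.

0.679

Per-class F1 score (2·TP/(2·TP+FP+FN)):
  class_0: TP=9, FP=3+2+0+2=7, FN=0+2+1+0=3 → 18/28 = 0.6429
  class_1: TP=5, FP=0+0+1+0=1, FN=3+1+1+0=5 → 10/16 = 0.6250
  class_2: TP=8, FP=2+1+2+2=7, FN=2+0+0+0=2 → 16/25 = 0.6400
  class_3: TP=7, FP=1+1+0+0=2, FN=0+1+2+0=3 → 14/19 = 0.7368
  class_4: TP=6, FP=0+0+0+0=0, FN=2+0+2+0=4 → 12/16 = 0.7500
Macro-F1 score = mean = (0.6429 + 0.6250 + 0.6400 + 0.7368 + 0.7500) / 5 = 0.679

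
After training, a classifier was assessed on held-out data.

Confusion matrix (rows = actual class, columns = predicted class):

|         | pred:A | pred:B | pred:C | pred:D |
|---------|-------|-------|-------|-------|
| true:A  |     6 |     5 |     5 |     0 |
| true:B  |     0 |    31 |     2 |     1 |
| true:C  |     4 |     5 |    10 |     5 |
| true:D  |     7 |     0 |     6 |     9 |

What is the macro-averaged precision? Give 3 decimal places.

0.536

Per-class precision (TP/(TP+FP)):
  A: TP=6, FP=0+4+7=11 → 6/17 = 0.3529
  B: TP=31, FP=5+5+0=10 → 31/41 = 0.7561
  C: TP=10, FP=5+2+6=13 → 10/23 = 0.4348
  D: TP=9, FP=0+1+5=6 → 9/15 = 0.6000
Macro-precision = mean = (0.3529 + 0.7561 + 0.4348 + 0.6000) / 4 = 0.536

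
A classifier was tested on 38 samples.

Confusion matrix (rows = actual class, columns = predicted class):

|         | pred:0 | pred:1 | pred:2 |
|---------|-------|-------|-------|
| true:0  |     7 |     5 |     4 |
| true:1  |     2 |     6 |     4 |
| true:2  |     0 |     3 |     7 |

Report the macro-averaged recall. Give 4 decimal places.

Per-class recall (TP/(TP+FN)):
  0: TP=7, FN=5+4=9 → 7/16 = 0.43750
  1: TP=6, FN=2+4=6 → 6/12 = 0.50000
  2: TP=7, FN=0+3=3 → 7/10 = 0.70000
Macro-recall = mean = (0.43750 + 0.50000 + 0.70000) / 3 = 0.5458

0.5458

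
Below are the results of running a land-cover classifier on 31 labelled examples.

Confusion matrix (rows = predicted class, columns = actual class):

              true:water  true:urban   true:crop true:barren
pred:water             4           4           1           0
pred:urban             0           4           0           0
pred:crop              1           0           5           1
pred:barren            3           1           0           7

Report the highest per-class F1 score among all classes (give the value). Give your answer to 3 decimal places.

0.769

Per-class F1 score (2·TP/(2·TP+FP+FN)):
  water: TP=4, FP=4+1+0=5, FN=0+1+3=4 → 8/17 = 0.4706
  urban: TP=4, FP=0+0+0=0, FN=4+0+1=5 → 8/13 = 0.6154
  crop: TP=5, FP=1+0+1=2, FN=1+0+0=1 → 10/13 = 0.7692
  barren: TP=7, FP=3+1+0=4, FN=0+0+1=1 → 14/19 = 0.7368
Highest is class 'crop' with F1 score = 0.769.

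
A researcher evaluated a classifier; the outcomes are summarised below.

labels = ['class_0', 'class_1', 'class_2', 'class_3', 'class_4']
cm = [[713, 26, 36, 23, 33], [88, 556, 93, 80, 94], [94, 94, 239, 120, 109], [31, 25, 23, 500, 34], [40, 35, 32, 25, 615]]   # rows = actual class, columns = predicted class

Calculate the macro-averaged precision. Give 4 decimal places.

0.6844

Per-class precision (TP/(TP+FP)):
  class_0: TP=713, FP=88+94+31+40=253 → 713/966 = 0.73810
  class_1: TP=556, FP=26+94+25+35=180 → 556/736 = 0.75543
  class_2: TP=239, FP=36+93+23+32=184 → 239/423 = 0.56501
  class_3: TP=500, FP=23+80+120+25=248 → 500/748 = 0.66845
  class_4: TP=615, FP=33+94+109+34=270 → 615/885 = 0.69492
Macro-precision = mean = (0.73810 + 0.75543 + 0.56501 + 0.66845 + 0.69492) / 5 = 0.6844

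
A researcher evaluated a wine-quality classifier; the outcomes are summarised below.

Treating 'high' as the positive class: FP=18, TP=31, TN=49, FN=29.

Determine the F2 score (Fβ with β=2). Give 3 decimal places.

Fβ = (1+β²)·TP / ((1+β²)·TP + β²·FN + FP), with β²=4
= 5·31 / (5·31 + 4·29 + 18) = 0.536

0.536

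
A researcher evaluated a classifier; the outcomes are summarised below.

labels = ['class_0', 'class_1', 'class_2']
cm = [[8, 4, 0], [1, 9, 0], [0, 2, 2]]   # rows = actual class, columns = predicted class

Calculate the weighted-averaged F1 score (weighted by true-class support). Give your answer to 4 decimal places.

Per-class F1 score (2·TP/(2·TP+FP+FN)):
  class_0: TP=8, FP=1+0=1, FN=4+0=4 → 16/21 = 0.76190
  class_1: TP=9, FP=4+2=6, FN=1+0=1 → 18/25 = 0.72000
  class_2: TP=2, FP=0+0=0, FN=0+2=2 → 4/6 = 0.66667
Weighted-F1 score = Σ (supportᵢ/N)·F1 scoreᵢ with N=26: (12/26)·0.76190 + (10/26)·0.72000 + (4/26)·0.66667 = 0.7311

0.7311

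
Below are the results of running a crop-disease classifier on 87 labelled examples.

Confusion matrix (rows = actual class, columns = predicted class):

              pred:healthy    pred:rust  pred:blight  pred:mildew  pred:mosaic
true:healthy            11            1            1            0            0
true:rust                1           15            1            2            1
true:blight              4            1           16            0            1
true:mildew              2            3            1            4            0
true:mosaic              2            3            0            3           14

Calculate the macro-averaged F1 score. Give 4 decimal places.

0.6605

Per-class F1 score (2·TP/(2·TP+FP+FN)):
  healthy: TP=11, FP=1+4+2+2=9, FN=1+1+0+0=2 → 22/33 = 0.66667
  rust: TP=15, FP=1+1+3+3=8, FN=1+1+2+1=5 → 30/43 = 0.69767
  blight: TP=16, FP=1+1+1+0=3, FN=4+1+0+1=6 → 32/41 = 0.78049
  mildew: TP=4, FP=0+2+0+3=5, FN=2+3+1+0=6 → 8/19 = 0.42105
  mosaic: TP=14, FP=0+1+1+0=2, FN=2+3+0+3=8 → 28/38 = 0.73684
Macro-F1 score = mean = (0.66667 + 0.69767 + 0.78049 + 0.42105 + 0.73684) / 5 = 0.6605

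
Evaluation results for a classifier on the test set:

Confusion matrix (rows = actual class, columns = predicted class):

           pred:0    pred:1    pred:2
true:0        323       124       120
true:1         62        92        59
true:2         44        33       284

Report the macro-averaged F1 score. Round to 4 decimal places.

0.5787

Per-class F1 score (2·TP/(2·TP+FP+FN)):
  0: TP=323, FP=62+44=106, FN=124+120=244 → 646/996 = 0.64859
  1: TP=92, FP=124+33=157, FN=62+59=121 → 184/462 = 0.39827
  2: TP=284, FP=120+59=179, FN=44+33=77 → 568/824 = 0.68932
Macro-F1 score = mean = (0.64859 + 0.39827 + 0.68932) / 3 = 0.5787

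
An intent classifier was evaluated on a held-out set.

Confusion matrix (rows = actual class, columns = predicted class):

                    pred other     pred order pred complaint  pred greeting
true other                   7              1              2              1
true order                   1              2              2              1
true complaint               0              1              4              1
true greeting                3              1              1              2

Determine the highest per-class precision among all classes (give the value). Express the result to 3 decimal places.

0.636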